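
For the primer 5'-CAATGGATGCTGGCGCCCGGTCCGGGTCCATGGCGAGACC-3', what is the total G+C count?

28

Scanning the sequence gives G=15, A=6, T=6, C=13.
G+C = 15 + 13 = 28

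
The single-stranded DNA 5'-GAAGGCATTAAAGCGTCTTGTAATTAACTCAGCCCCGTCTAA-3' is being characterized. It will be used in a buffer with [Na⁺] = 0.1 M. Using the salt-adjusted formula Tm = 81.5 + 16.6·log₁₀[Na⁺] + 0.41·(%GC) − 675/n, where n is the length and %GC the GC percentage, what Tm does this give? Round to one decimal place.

Length n = 42. Base counts: G=8, A=13, T=11, C=10
G+C = 18, so %GC = 18/42 × 100 = 42.857%
Salt term: 16.6 × (-1) = -16.6
GC term: 0.41 × 42.857 = 17.571; length term: −675/42 = −16.071
Tm = 81.5 + (-16.6) + 17.571 − 16.071 = 66.4 → 66.4°C

66.4°C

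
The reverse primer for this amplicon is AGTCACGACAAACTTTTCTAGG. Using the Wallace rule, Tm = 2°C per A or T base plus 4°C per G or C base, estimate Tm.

62°C

Scanning the sequence gives A=7, T=6, G=4, C=5.
A+T = 13, G+C = 9
Tm = 2(13) + 4(9) = 26 + 36 = 62°C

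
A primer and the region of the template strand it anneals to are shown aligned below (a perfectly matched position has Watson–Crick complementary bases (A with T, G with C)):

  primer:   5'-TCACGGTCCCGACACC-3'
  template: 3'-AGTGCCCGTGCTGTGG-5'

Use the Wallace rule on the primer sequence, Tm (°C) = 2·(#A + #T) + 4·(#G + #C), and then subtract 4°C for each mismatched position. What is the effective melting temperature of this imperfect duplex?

46°C

Primer base counts: A=3, T=2, G=3, C=8 → A+T=5, G+C=11
Perfect-match Tm = 2(5) + 4(11) = 10 + 44 = 54°C
Mismatches (positions where the bases are not complementary): 2 (at positions 7, 9)
Effective Tm = 54 − 2×4 = 54 − 8 = 46°C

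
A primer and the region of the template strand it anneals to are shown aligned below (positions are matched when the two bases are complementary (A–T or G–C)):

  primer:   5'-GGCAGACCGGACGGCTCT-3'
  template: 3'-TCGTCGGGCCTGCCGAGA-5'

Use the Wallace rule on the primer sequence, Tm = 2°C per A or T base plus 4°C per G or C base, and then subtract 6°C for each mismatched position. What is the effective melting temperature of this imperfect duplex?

Primer base counts: A=3, T=2, G=7, C=6 → A+T=5, G+C=13
Perfect-match Tm = 2(5) + 4(13) = 10 + 52 = 62°C
Mismatches (positions where the bases are not complementary): 2 (at positions 1, 6)
Effective Tm = 62 − 2×6 = 62 − 12 = 50°C

50°C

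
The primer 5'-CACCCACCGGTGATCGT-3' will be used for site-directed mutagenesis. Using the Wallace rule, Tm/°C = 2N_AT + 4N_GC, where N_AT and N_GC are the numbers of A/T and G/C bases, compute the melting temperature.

56°C

Counting bases: C=7, G=4, A=3, T=3
AT pairs contribute 6, GC pairs contribute 11.
Tm = 2(6) + 4(11) = 12 + 44 = 56°C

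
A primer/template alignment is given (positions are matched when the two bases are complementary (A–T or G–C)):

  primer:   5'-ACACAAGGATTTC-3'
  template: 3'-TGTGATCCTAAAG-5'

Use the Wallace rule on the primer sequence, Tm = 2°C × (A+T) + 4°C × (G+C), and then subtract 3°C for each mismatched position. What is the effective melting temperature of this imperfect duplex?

33°C

Primer base counts: A=5, T=3, G=2, C=3 → A+T=8, G+C=5
Perfect-match Tm = 2(8) + 4(5) = 16 + 20 = 36°C
Mismatches (positions where the bases are not complementary): 1 (at position 5)
Effective Tm = 36 − 1×3 = 36 − 3 = 33°C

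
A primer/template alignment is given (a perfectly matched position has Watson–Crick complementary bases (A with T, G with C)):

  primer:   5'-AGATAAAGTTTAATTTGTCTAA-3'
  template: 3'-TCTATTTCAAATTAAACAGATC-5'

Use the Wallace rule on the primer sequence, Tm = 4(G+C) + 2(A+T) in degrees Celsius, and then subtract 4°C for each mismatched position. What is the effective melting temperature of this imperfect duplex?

48°C

Primer base counts: A=9, T=9, G=3, C=1 → A+T=18, G+C=4
Perfect-match Tm = 2(18) + 4(4) = 36 + 16 = 52°C
Mismatches (positions where the bases are not complementary): 1 (at position 22)
Effective Tm = 52 − 1×4 = 52 − 4 = 48°C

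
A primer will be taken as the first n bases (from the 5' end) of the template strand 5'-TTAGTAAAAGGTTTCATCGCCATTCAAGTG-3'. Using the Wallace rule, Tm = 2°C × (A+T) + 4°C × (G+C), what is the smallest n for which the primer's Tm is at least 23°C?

n = 10

First 9 bases: TTAGTAAAA → Tm = 20°C (< 23°C)
First 10 bases: TTAGTAAAAG → Tm = 24°C (≥ 23°C)
Since every base adds ≥2°C, Tm only increases with n, so the threshold is first crossed at n = 10.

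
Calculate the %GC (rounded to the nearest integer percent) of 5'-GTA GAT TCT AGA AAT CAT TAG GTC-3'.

33%

T=8, A=8, C=3, G=5
G+C = 5 + 3 = 8 out of 24 bases
%GC = 8/24 × 100 = 33.33% ≈ 33%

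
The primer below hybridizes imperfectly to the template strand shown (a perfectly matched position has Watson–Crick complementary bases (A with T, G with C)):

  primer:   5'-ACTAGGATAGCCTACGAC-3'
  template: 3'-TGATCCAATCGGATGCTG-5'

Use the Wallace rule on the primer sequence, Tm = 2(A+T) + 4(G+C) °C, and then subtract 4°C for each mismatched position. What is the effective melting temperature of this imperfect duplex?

50°C

Primer base counts: A=6, T=3, G=4, C=5 → A+T=9, G+C=9
Perfect-match Tm = 2(9) + 4(9) = 18 + 36 = 54°C
Mismatches (positions where the bases are not complementary): 1 (at position 7)
Effective Tm = 54 − 1×4 = 54 − 4 = 50°C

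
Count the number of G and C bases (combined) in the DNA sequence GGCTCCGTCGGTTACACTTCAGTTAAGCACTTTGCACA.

Scanning the sequence gives T=11, G=8, C=11, A=8.
Total G or C: 8 + 11 = 19

19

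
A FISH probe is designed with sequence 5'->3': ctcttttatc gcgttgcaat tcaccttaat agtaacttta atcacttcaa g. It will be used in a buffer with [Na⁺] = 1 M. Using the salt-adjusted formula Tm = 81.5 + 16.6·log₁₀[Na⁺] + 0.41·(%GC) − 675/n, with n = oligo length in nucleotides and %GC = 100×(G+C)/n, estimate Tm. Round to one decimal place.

Length n = 51. Base counts: A=14, C=12, T=20, G=5
G+C = 17, so %GC = 17/51 × 100 = 33.333%
Salt term: 16.6 × (0) = 0
GC term: 0.41 × 33.333 = 13.667; length term: −675/51 = −13.235
Tm = 81.5 + (0) + 13.667 − 13.235 = 81.932 → 81.9°C

81.9°C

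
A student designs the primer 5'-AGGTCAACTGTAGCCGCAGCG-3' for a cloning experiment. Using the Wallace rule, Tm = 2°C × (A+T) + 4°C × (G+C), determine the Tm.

C=6, G=7, A=5, T=3
A+T = 8, G+C = 13
Tm = 4·13 + 2·8 = 52 + 16 = 68°C

68°C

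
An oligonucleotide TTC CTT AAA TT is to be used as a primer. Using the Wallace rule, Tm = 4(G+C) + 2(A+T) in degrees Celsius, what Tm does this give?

26°C

Counting bases: G=0, T=6, C=2, A=3
So N_AT = 9 and N_GC = 2.
Tm = 2×9 + 4×2 = 26°C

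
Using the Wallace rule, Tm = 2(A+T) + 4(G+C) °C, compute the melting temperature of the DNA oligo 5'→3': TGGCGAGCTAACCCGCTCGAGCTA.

78°C

Counting bases: G=7, C=8, A=5, T=4
So N_AT = 9 and N_GC = 15.
Tm = 4·15 + 2·9 = 60 + 18 = 78°C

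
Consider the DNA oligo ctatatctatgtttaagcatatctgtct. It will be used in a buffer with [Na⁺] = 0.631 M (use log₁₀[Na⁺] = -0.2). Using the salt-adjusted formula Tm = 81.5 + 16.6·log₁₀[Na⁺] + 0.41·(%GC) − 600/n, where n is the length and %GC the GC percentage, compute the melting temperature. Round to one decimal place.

Length n = 28. G=3, C=5, T=13, A=7
G+C = 8, so %GC = 8/28 × 100 = 28.571%
Salt term: 16.6 × (-0.2) = -3.32
GC term: 0.41 × 28.571 = 11.714; length term: −600/28 = −21.429
Tm = 81.5 + (-3.32) + 11.714 − 21.429 = 68.465 → 68.5°C

68.5°C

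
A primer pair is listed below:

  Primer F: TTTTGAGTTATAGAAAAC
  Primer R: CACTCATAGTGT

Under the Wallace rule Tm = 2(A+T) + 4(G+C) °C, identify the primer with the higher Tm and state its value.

Primer F, 44°C

Primer F: A+T=14, G+C=4 → Tm = 2(14)+4(4) = 44°C
Primer R: A+T=7, G+C=5 → Tm = 2(7)+4(5) = 34°C
44°C vs 34°C → primer F is higher.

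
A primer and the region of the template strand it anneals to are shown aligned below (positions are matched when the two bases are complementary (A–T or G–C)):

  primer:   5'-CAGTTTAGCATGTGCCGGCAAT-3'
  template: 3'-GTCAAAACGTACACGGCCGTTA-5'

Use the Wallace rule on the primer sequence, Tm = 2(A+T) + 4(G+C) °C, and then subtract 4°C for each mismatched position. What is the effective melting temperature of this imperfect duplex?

Primer base counts: A=5, T=6, G=6, C=5 → A+T=11, G+C=11
Perfect-match Tm = 2(11) + 4(11) = 22 + 44 = 66°C
Mismatches (positions where the bases are not complementary): 1 (at position 7)
Effective Tm = 66 − 1×4 = 66 − 4 = 62°C

62°C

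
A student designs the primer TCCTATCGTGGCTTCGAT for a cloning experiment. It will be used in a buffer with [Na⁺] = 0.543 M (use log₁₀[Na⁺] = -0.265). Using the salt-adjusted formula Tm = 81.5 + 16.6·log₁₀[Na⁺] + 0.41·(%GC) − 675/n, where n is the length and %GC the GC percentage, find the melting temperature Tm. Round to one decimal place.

60.1°C

Length n = 18. Counting bases: A=2, T=7, G=4, C=5
G+C = 9, so %GC = 9/18 × 100 = 50%
Salt term: 16.6 × (-0.265) = -4.399
GC term: 0.41 × 50 = 20.5; length term: −675/18 = −37.5
Tm = 81.5 + (-4.399) + 20.5 − 37.5 = 60.101 → 60.1°C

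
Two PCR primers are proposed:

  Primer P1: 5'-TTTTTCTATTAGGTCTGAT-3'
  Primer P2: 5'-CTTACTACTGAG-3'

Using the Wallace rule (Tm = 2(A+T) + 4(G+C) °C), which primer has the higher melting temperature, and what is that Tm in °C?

Primer P1, 48°C

Primer P1: A+T=14, G+C=5 → Tm = 2(14)+4(5) = 48°C
Primer P2: A+T=7, G+C=5 → Tm = 2(7)+4(5) = 34°C
48°C vs 34°C → primer P1 is higher.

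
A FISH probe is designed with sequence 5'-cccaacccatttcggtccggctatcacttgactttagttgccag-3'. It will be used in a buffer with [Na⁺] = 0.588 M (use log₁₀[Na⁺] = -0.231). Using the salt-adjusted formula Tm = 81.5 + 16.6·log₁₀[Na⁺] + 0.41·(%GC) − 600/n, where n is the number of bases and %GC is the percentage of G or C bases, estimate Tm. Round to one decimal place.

85.5°C

Length n = 44. Counting bases: G=8, T=13, A=8, C=15
G+C = 23, so %GC = 23/44 × 100 = 52.273%
Salt term: 16.6 × (-0.231) = -3.835
GC term: 0.41 × 52.273 = 21.432; length term: −600/44 = −13.636
Tm = 81.5 + (-3.835) + 21.432 − 13.636 = 85.461 → 85.5°C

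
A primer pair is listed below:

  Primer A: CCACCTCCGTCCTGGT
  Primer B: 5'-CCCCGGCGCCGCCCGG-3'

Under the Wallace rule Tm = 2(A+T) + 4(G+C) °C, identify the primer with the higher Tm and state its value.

Primer A: A+T=5, G+C=11 → Tm = 2(5)+4(11) = 54°C
Primer B: A+T=0, G+C=16 → Tm = 2(0)+4(16) = 64°C
54°C vs 64°C → primer B is higher.

Primer B, 64°C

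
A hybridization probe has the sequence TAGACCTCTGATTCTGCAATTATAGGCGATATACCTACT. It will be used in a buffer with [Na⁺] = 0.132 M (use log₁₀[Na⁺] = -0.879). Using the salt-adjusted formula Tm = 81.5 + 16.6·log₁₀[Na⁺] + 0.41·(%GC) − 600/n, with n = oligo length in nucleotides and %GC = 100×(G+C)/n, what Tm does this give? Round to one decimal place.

Length n = 39. Base counts: G=6, A=11, C=9, T=13
G+C = 15, so %GC = 15/39 × 100 = 38.462%
Salt term: 16.6 × (-0.879) = -14.591
GC term: 0.41 × 38.462 = 15.769; length term: −600/39 = −15.385
Tm = 81.5 + (-14.591) + 15.769 − 15.385 = 67.293 → 67.3°C

67.3°C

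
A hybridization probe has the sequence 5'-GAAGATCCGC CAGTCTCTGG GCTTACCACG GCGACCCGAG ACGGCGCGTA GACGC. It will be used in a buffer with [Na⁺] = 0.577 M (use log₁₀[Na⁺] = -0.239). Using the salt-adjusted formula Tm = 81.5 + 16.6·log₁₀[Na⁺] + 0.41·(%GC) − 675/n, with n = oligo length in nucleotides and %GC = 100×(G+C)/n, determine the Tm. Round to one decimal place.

Length n = 55. Base counts: C=19, T=7, G=18, A=11
G+C = 37, so %GC = 37/55 × 100 = 67.273%
Salt term: 16.6 × (-0.239) = -3.967
GC term: 0.41 × 67.273 = 27.582; length term: −675/55 = −12.273
Tm = 81.5 + (-3.967) + 27.582 − 12.273 = 92.842 → 92.8°C

92.8°C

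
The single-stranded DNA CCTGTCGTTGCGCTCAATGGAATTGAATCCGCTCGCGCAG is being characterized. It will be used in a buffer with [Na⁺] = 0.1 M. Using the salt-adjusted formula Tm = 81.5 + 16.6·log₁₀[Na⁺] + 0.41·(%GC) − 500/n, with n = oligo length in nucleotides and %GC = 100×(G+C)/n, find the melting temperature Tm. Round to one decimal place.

Length n = 40. Counting bases: C=12, G=11, A=7, T=10
G+C = 23, so %GC = 23/40 × 100 = 57.5%
Salt term: 16.6 × (-1) = -16.6
GC term: 0.41 × 57.5 = 23.575; length term: −500/40 = −12.5
Tm = 81.5 + (-16.6) + 23.575 − 12.5 = 75.975 → 76.0°C

76.0°C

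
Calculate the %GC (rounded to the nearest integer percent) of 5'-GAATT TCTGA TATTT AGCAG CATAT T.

Scanning the sequence gives T=11, G=4, C=3, A=8.
G+C = 4 + 3 = 7 out of 26 bases
%GC = 7/26 × 100 = 26.92% ≈ 27%

27%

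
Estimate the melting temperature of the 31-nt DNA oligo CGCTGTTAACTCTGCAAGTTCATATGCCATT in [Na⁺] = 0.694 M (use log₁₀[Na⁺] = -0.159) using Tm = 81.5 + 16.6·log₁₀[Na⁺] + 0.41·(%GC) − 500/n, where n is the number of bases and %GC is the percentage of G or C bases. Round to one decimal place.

79.9°C

Length n = 31. Counting bases: T=11, G=5, A=7, C=8
G+C = 13, so %GC = 13/31 × 100 = 41.935%
Salt term: 16.6 × (-0.159) = -2.639
GC term: 0.41 × 41.935 = 17.193; length term: −500/31 = −16.129
Tm = 81.5 + (-2.639) + 17.193 − 16.129 = 79.925 → 79.9°C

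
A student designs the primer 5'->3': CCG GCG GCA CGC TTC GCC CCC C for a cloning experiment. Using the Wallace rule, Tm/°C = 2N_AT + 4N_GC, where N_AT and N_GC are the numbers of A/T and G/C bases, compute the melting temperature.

82°C

Base counts: T=2, A=1, G=6, C=13
So N_AT = 3 and N_GC = 19.
Tm = 2(3) + 4(19) = 6 + 76 = 82°C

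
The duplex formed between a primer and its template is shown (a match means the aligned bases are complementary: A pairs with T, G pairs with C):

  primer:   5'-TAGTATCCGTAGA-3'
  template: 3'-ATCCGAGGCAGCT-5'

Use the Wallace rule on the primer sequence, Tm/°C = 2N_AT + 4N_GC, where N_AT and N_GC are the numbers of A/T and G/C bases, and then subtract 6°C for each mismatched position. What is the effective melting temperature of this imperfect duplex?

Primer base counts: A=4, T=4, G=3, C=2 → A+T=8, G+C=5
Perfect-match Tm = 2(8) + 4(5) = 16 + 20 = 36°C
Mismatches (positions where the bases are not complementary): 3 (at positions 4, 5, 11)
Effective Tm = 36 − 3×6 = 36 − 18 = 18°C

18°C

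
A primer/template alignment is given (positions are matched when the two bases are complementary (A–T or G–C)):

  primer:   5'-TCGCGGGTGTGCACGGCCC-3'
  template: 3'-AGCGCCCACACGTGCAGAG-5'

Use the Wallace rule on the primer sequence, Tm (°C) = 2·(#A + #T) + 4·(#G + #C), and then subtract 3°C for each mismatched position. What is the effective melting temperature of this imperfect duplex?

62°C

Primer base counts: A=1, T=3, G=8, C=7 → A+T=4, G+C=15
Perfect-match Tm = 2(4) + 4(15) = 8 + 60 = 68°C
Mismatches (positions where the bases are not complementary): 2 (at positions 16, 18)
Effective Tm = 68 − 2×3 = 68 − 6 = 62°C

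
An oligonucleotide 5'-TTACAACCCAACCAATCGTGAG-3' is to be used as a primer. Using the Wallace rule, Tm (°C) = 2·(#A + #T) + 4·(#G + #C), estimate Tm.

64°C

Base counts: G=3, C=7, T=4, A=8
So N_AT = 12 and N_GC = 10.
Tm = 2×12 + 4×10 = 64°C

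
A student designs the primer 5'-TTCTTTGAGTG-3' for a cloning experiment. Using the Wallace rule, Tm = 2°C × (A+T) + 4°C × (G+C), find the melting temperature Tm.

Base counts: T=6, A=1, G=3, C=1
A+T = 7, G+C = 4
Tm = 4·4 + 2·7 = 16 + 14 = 30°C

30°C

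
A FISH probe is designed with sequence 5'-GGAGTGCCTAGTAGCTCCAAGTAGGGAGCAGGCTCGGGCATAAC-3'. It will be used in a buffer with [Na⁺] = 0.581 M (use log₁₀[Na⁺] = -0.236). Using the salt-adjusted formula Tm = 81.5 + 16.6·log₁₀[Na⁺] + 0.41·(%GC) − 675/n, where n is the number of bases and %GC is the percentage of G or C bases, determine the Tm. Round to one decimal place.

Length n = 44. Base counts: T=7, G=16, A=11, C=10
G+C = 26, so %GC = 26/44 × 100 = 59.091%
Salt term: 16.6 × (-0.236) = -3.918
GC term: 0.41 × 59.091 = 24.227; length term: −675/44 = −15.341
Tm = 81.5 + (-3.918) + 24.227 − 15.341 = 86.468 → 86.5°C

86.5°C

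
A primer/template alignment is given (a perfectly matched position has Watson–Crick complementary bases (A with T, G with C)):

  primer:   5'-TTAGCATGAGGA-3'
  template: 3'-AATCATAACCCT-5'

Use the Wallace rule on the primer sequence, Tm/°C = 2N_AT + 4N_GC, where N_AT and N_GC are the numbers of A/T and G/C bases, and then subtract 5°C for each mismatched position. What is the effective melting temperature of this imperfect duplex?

Primer base counts: A=4, T=3, G=4, C=1 → A+T=7, G+C=5
Perfect-match Tm = 2(7) + 4(5) = 14 + 20 = 34°C
Mismatches (positions where the bases are not complementary): 3 (at positions 5, 8, 9)
Effective Tm = 34 − 3×5 = 34 − 15 = 19°C

19°C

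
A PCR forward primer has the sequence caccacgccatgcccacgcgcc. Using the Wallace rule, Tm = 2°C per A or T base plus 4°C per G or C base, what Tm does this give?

78°C

Scanning the sequence gives A=4, G=4, T=1, C=13.
So N_AT = 5 and N_GC = 17.
Tm = 4·17 + 2·5 = 68 + 10 = 78°C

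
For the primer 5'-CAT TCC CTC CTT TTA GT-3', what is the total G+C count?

Base counts: C=6, G=1, T=8, A=2
G+C = 1 + 6 = 7

7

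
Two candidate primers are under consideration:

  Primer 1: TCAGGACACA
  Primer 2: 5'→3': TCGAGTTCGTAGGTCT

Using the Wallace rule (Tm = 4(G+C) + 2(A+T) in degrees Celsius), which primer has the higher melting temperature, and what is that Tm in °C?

Primer 1: A+T=5, G+C=5 → Tm = 2(5)+4(5) = 30°C
Primer 2: A+T=8, G+C=8 → Tm = 2(8)+4(8) = 48°C
30°C vs 48°C → primer 2 is higher.

Primer 2, 48°C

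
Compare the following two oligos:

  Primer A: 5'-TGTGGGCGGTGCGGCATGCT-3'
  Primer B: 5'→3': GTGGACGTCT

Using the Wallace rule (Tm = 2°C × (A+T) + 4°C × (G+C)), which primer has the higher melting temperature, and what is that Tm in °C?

Primer A, 68°C

Primer A: A+T=6, G+C=14 → Tm = 2(6)+4(14) = 68°C
Primer B: A+T=4, G+C=6 → Tm = 2(4)+4(6) = 32°C
68°C vs 32°C → primer A is higher.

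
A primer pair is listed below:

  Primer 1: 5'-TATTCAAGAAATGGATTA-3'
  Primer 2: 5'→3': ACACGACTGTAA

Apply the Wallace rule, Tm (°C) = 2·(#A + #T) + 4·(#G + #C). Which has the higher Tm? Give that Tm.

Primer 1, 44°C

Primer 1: A+T=14, G+C=4 → Tm = 2(14)+4(4) = 44°C
Primer 2: A+T=7, G+C=5 → Tm = 2(7)+4(5) = 34°C
44°C vs 34°C → primer 1 is higher.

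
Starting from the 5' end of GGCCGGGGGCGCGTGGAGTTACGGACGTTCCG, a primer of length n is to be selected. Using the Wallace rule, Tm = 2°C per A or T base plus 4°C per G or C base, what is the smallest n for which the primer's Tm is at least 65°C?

First 17 bases: GGCCGGGGGCGCGTGGA → Tm = 64°C (< 65°C)
First 18 bases: GGCCGGGGGCGCGTGGAG → Tm = 68°C (≥ 65°C)
Since every base adds ≥2°C, Tm only increases with n, so the threshold is first crossed at n = 18.

n = 18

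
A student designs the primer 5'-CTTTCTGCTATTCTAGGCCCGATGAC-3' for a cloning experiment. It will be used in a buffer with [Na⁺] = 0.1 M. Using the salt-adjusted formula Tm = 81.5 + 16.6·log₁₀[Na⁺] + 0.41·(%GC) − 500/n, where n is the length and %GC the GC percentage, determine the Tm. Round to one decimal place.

Length n = 26. Scanning the sequence gives A=4, T=9, G=5, C=8.
G+C = 13, so %GC = 13/26 × 100 = 50%
Salt term: 16.6 × (-1) = -16.6
GC term: 0.41 × 50 = 20.5; length term: −500/26 = −19.231
Tm = 81.5 + (-16.6) + 20.5 − 19.231 = 66.169 → 66.2°C

66.2°C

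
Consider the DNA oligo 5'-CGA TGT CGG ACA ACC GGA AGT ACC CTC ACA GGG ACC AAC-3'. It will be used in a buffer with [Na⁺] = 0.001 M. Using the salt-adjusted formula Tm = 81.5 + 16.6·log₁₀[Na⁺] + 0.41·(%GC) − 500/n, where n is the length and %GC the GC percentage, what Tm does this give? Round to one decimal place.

43.1°C

Length n = 39. G=10, C=13, A=12, T=4
G+C = 23, so %GC = 23/39 × 100 = 58.974%
Salt term: 16.6 × (-3) = -49.8
GC term: 0.41 × 58.974 = 24.179; length term: −500/39 = −12.821
Tm = 81.5 + (-49.8) + 24.179 − 12.821 = 43.058 → 43.1°C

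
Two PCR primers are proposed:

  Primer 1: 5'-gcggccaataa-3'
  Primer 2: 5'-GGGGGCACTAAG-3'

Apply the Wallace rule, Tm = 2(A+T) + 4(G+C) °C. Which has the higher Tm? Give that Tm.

Primer 2, 40°C

Primer 1: A+T=5, G+C=6 → Tm = 2(5)+4(6) = 34°C
Primer 2: A+T=4, G+C=8 → Tm = 2(4)+4(8) = 40°C
34°C vs 40°C → primer 2 is higher.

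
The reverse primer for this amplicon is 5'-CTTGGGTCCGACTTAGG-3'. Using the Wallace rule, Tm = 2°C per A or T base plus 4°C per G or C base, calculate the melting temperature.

54°C

Counting bases: T=5, C=4, A=2, G=6
AT pairs contribute 7, GC pairs contribute 10.
Tm = 2(7) + 4(10) = 14 + 40 = 54°C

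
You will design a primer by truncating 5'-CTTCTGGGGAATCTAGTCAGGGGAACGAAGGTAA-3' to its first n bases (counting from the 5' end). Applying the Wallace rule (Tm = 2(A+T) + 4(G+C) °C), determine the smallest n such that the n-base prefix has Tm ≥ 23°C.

First 7 bases: CTTCTGG → Tm = 22°C (< 23°C)
First 8 bases: CTTCTGGG → Tm = 26°C (≥ 23°C)
Each additional base adds 2°C (A/T) or 4°C (G/C), so Tm is non-decreasing in n; n = 8 is the first length to reach 23°C.

n = 8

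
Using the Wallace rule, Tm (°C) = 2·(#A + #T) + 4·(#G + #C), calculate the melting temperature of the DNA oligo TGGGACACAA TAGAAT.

44°C

Scanning the sequence gives C=2, T=3, G=4, A=7.
AT pairs contribute 10, GC pairs contribute 6.
Tm = 2(10) + 4(6) = 20 + 24 = 44°C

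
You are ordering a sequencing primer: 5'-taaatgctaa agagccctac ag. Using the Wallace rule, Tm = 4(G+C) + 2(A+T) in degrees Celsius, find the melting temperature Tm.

Scanning the sequence gives A=9, C=5, T=4, G=4.
So N_AT = 13 and N_GC = 9.
Tm = 2×13 + 4×9 = 62°C

62°C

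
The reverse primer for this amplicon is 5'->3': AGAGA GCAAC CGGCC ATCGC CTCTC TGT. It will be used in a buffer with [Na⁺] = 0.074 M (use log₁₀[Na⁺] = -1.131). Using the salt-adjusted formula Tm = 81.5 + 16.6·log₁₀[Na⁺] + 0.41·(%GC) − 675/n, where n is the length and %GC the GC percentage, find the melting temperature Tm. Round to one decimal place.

63.5°C

Length n = 28. Scanning the sequence gives G=7, T=5, C=10, A=6.
G+C = 17, so %GC = 17/28 × 100 = 60.714%
Salt term: 16.6 × (-1.131) = -18.775
GC term: 0.41 × 60.714 = 24.893; length term: −675/28 = −24.107
Tm = 81.5 + (-18.775) + 24.893 − 24.107 = 63.511 → 63.5°C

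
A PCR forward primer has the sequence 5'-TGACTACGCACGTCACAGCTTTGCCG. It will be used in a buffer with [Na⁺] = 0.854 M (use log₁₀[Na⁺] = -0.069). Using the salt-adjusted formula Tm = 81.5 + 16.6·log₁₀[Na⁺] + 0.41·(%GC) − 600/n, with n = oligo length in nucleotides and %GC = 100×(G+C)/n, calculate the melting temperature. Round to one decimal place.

80.9°C

Length n = 26. T=6, A=5, C=9, G=6
G+C = 15, so %GC = 15/26 × 100 = 57.692%
Salt term: 16.6 × (-0.069) = -1.145
GC term: 0.41 × 57.692 = 23.654; length term: −600/26 = −23.077
Tm = 81.5 + (-1.145) + 23.654 − 23.077 = 80.932 → 80.9°C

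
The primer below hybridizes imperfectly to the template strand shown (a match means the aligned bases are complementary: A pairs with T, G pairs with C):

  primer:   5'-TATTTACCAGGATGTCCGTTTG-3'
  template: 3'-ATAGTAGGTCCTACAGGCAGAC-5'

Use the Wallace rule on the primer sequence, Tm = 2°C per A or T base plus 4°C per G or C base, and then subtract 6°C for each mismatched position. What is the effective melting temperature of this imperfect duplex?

38°C

Primer base counts: A=4, T=9, G=5, C=4 → A+T=13, G+C=9
Perfect-match Tm = 2(13) + 4(9) = 26 + 36 = 62°C
Mismatches (positions where the bases are not complementary): 4 (at positions 4, 5, 6, 20)
Effective Tm = 62 − 4×6 = 62 − 24 = 38°C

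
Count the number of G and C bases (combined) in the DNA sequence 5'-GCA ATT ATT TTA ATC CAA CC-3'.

Counting bases: C=5, G=1, T=7, A=7
G+C = 1 + 5 = 6

6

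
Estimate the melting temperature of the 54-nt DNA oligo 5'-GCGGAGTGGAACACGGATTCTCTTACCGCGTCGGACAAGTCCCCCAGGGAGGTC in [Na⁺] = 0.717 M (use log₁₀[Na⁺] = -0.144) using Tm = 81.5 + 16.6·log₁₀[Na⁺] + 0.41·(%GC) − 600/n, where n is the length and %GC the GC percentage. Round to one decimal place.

Length n = 54. A=11, T=9, C=16, G=18
G+C = 34, so %GC = 34/54 × 100 = 62.963%
Salt term: 16.6 × (-0.144) = -2.39
GC term: 0.41 × 62.963 = 25.815; length term: −600/54 = −11.111
Tm = 81.5 + (-2.39) + 25.815 − 11.111 = 93.814 → 93.8°C

93.8°C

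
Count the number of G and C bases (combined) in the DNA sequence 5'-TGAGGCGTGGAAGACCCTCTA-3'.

12

T=4, G=7, A=5, C=5
Total G or C: 7 + 5 = 12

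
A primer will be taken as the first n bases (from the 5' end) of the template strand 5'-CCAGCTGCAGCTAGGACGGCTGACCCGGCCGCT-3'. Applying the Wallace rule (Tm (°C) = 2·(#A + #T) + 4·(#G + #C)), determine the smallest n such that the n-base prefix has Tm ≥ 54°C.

n = 17

First 16 bases: CCAGCTGCAGCTAGGA → Tm = 52°C (< 54°C)
First 17 bases: CCAGCTGCAGCTAGGAC → Tm = 56°C (≥ 54°C)
Since every base adds ≥2°C, Tm only increases with n, so the threshold is first crossed at n = 17.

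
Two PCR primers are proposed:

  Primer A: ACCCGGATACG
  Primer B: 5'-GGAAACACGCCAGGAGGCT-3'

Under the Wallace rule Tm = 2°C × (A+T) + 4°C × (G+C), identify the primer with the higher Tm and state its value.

Primer A: A+T=4, G+C=7 → Tm = 2(4)+4(7) = 36°C
Primer B: A+T=7, G+C=12 → Tm = 2(7)+4(12) = 62°C
36°C vs 62°C → primer B is higher.

Primer B, 62°C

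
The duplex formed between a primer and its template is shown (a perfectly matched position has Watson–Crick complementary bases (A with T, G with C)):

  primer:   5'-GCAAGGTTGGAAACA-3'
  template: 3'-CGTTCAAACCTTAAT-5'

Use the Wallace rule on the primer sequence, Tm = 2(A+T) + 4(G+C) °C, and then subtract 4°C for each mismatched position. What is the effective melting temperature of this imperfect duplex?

32°C

Primer base counts: A=6, T=2, G=5, C=2 → A+T=8, G+C=7
Perfect-match Tm = 2(8) + 4(7) = 16 + 28 = 44°C
Mismatches (positions where the bases are not complementary): 3 (at positions 6, 13, 14)
Effective Tm = 44 − 3×4 = 44 − 12 = 32°C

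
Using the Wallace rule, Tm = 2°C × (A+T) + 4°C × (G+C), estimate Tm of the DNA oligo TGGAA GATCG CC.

Scanning the sequence gives G=4, A=3, C=3, T=2.
AT pairs contribute 5, GC pairs contribute 7.
Tm = 2×5 + 4×7 = 38°C

38°C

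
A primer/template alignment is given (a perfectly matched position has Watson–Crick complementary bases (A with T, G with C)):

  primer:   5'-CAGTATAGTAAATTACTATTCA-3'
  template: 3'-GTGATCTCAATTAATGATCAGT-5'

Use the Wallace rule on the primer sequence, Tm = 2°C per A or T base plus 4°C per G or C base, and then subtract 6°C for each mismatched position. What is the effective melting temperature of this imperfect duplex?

Primer base counts: A=9, T=8, G=2, C=3 → A+T=17, G+C=5
Perfect-match Tm = 2(17) + 4(5) = 34 + 20 = 54°C
Mismatches (positions where the bases are not complementary): 4 (at positions 3, 6, 10, 19)
Effective Tm = 54 − 4×6 = 54 − 24 = 30°C

30°C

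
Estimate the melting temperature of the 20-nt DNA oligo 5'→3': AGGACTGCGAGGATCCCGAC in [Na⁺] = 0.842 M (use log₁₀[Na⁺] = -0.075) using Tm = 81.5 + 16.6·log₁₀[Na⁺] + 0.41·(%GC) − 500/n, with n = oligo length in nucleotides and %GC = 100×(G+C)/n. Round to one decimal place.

Length n = 20. G=7, C=6, A=5, T=2
G+C = 13, so %GC = 13/20 × 100 = 65%
Salt term: 16.6 × (-0.075) = -1.245
GC term: 0.41 × 65 = 26.65; length term: −500/20 = −25
Tm = 81.5 + (-1.245) + 26.65 − 25 = 81.905 → 81.9°C

81.9°C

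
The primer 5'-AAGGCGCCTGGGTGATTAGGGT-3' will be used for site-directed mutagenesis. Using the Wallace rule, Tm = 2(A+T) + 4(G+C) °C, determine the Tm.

70°C

Counting bases: A=4, C=3, G=10, T=5
So N_AT = 9 and N_GC = 13.
Tm = 2(9) + 4(13) = 18 + 52 = 70°C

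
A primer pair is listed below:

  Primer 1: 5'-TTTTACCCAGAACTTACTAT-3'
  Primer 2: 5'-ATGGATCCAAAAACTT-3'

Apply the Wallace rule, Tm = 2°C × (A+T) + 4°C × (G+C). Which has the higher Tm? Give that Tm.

Primer 1, 52°C

Primer 1: A+T=14, G+C=6 → Tm = 2(14)+4(6) = 52°C
Primer 2: A+T=11, G+C=5 → Tm = 2(11)+4(5) = 42°C
52°C vs 42°C → primer 1 is higher.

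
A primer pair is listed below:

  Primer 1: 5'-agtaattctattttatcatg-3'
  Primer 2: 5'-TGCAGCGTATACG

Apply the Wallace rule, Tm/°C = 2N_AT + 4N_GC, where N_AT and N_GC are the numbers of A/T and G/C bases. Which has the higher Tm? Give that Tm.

Primer 1, 48°C

Primer 1: A+T=16, G+C=4 → Tm = 2(16)+4(4) = 48°C
Primer 2: A+T=6, G+C=7 → Tm = 2(6)+4(7) = 40°C
48°C vs 40°C → primer 1 is higher.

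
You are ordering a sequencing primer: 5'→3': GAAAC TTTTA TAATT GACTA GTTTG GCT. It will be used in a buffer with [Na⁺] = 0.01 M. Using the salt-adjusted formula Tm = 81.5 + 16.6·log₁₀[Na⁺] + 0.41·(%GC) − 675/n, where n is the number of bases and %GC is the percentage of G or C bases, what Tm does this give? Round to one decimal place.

35.9°C

Length n = 28. Scanning the sequence gives G=5, T=12, A=8, C=3.
G+C = 8, so %GC = 8/28 × 100 = 28.571%
Salt term: 16.6 × (-2) = -33.2
GC term: 0.41 × 28.571 = 11.714; length term: −675/28 = −24.107
Tm = 81.5 + (-33.2) + 11.714 − 24.107 = 35.907 → 35.9°C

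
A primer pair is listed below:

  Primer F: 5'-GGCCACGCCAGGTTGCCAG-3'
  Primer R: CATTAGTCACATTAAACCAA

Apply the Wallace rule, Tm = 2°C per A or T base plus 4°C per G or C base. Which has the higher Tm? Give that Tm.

Primer F: A+T=5, G+C=14 → Tm = 2(5)+4(14) = 66°C
Primer R: A+T=14, G+C=6 → Tm = 2(14)+4(6) = 52°C
66°C vs 52°C → primer F is higher.

Primer F, 66°C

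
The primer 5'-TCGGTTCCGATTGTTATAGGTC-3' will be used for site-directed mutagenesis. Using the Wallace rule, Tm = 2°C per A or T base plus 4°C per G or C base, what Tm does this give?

64°C

Counting bases: A=3, G=6, T=9, C=4
AT pairs contribute 12, GC pairs contribute 10.
Tm = 4·10 + 2·12 = 40 + 24 = 64°C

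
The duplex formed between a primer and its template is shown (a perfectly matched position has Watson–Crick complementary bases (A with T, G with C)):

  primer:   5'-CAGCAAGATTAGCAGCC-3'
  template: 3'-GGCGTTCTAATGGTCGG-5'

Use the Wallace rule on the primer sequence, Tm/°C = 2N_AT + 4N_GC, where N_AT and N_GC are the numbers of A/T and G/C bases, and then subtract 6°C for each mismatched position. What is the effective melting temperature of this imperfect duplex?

40°C

Primer base counts: A=6, T=2, G=4, C=5 → A+T=8, G+C=9
Perfect-match Tm = 2(8) + 4(9) = 16 + 36 = 52°C
Mismatches (positions where the bases are not complementary): 2 (at positions 2, 12)
Effective Tm = 52 − 2×6 = 52 − 12 = 40°C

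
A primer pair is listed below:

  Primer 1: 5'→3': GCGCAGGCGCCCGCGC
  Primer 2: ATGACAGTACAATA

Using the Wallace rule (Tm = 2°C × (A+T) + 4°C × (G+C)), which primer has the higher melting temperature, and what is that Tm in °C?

Primer 1: A+T=1, G+C=15 → Tm = 2(1)+4(15) = 62°C
Primer 2: A+T=10, G+C=4 → Tm = 2(10)+4(4) = 36°C
62°C vs 36°C → primer 1 is higher.

Primer 1, 62°C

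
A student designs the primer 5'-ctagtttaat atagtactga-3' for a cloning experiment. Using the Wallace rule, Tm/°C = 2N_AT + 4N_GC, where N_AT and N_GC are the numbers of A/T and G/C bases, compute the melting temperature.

50°C

A=7, G=3, C=2, T=8
So N_AT = 15 and N_GC = 5.
Tm = 2×15 + 4×5 = 50°C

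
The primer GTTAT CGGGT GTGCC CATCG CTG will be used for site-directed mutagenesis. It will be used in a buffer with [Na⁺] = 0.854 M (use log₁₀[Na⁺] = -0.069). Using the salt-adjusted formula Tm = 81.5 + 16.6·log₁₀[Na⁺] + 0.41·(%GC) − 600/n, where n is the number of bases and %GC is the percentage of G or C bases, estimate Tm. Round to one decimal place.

79.2°C

Length n = 23. T=7, G=8, C=6, A=2
G+C = 14, so %GC = 14/23 × 100 = 60.87%
Salt term: 16.6 × (-0.069) = -1.145
GC term: 0.41 × 60.87 = 24.957; length term: −600/23 = −26.087
Tm = 81.5 + (-1.145) + 24.957 − 26.087 = 79.225 → 79.2°C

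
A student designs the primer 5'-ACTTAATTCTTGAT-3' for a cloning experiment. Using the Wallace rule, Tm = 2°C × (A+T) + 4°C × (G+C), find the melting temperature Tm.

34°C

Counting bases: T=7, G=1, C=2, A=4
A+T = 11, G+C = 3
Tm = 2(11) + 4(3) = 22 + 12 = 34°C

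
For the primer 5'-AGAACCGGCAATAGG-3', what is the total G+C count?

G=5, T=1, C=3, A=6
Total G or C: 5 + 3 = 8

8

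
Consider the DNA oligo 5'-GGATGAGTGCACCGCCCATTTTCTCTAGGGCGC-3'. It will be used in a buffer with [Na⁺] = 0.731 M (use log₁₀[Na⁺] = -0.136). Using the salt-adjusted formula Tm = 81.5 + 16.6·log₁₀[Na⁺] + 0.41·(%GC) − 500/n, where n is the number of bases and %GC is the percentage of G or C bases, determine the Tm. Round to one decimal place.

88.9°C

Length n = 33. Base counts: A=5, C=10, T=8, G=10
G+C = 20, so %GC = 20/33 × 100 = 60.606%
Salt term: 16.6 × (-0.136) = -2.258
GC term: 0.41 × 60.606 = 24.848; length term: −500/33 = −15.152
Tm = 81.5 + (-2.258) + 24.848 − 15.152 = 88.938 → 88.9°C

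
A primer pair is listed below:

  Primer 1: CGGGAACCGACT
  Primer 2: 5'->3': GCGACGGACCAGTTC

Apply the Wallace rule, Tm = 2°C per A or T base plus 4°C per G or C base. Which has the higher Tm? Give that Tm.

Primer 2, 50°C

Primer 1: A+T=4, G+C=8 → Tm = 2(4)+4(8) = 40°C
Primer 2: A+T=5, G+C=10 → Tm = 2(5)+4(10) = 50°C
40°C vs 50°C → primer 2 is higher.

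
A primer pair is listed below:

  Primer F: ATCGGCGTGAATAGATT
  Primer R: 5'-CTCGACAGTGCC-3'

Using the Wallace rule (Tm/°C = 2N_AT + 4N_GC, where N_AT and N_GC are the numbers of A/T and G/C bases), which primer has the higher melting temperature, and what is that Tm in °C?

Primer F: A+T=10, G+C=7 → Tm = 2(10)+4(7) = 48°C
Primer R: A+T=4, G+C=8 → Tm = 2(4)+4(8) = 40°C
48°C vs 40°C → primer F is higher.

Primer F, 48°C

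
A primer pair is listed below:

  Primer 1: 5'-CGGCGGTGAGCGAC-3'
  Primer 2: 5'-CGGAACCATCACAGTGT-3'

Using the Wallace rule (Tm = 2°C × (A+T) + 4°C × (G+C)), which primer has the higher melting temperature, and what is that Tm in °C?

Primer 1: A+T=3, G+C=11 → Tm = 2(3)+4(11) = 50°C
Primer 2: A+T=8, G+C=9 → Tm = 2(8)+4(9) = 52°C
50°C vs 52°C → primer 2 is higher.

Primer 2, 52°C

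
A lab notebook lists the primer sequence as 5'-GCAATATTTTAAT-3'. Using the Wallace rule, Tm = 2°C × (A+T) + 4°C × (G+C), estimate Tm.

G=1, A=5, C=1, T=6
A+T = 11, G+C = 2
Tm = 4·2 + 2·11 = 8 + 22 = 30°C

30°C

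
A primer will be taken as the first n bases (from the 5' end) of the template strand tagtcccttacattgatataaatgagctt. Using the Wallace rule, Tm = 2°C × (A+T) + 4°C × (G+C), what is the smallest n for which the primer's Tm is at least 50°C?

First 18 bases: TAGTCCCTTACATTGATA → Tm = 48°C (< 50°C)
First 19 bases: TAGTCCCTTACATTGATAT → Tm = 50°C (≥ 50°C)
Each additional base adds 2°C (A/T) or 4°C (G/C), so Tm is non-decreasing in n; n = 19 is the first length to reach 50°C.

n = 19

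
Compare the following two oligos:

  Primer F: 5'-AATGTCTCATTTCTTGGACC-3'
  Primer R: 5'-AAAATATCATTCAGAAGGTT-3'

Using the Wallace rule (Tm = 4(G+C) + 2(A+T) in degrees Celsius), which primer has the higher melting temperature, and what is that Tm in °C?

Primer F, 56°C

Primer F: A+T=12, G+C=8 → Tm = 2(12)+4(8) = 56°C
Primer R: A+T=15, G+C=5 → Tm = 2(15)+4(5) = 50°C
56°C vs 50°C → primer F is higher.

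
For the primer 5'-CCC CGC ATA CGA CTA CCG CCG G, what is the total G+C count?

16

Counting bases: C=11, G=5, A=4, T=2
G+C = 5 + 11 = 16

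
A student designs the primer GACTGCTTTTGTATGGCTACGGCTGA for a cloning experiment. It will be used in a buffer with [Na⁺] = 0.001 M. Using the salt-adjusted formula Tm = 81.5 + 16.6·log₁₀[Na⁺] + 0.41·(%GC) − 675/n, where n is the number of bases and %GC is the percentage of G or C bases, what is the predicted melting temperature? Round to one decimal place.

Length n = 26. Base counts: T=9, G=8, C=5, A=4
G+C = 13, so %GC = 13/26 × 100 = 50%
Salt term: 16.6 × (-3) = -49.8
GC term: 0.41 × 50 = 20.5; length term: −675/26 = −25.962
Tm = 81.5 + (-49.8) + 20.5 − 25.962 = 26.238 → 26.2°C

26.2°C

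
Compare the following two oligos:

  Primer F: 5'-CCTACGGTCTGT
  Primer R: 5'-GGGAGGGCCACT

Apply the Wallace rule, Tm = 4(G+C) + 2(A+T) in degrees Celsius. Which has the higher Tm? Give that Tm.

Primer R, 42°C

Primer F: A+T=5, G+C=7 → Tm = 2(5)+4(7) = 38°C
Primer R: A+T=3, G+C=9 → Tm = 2(3)+4(9) = 42°C
38°C vs 42°C → primer R is higher.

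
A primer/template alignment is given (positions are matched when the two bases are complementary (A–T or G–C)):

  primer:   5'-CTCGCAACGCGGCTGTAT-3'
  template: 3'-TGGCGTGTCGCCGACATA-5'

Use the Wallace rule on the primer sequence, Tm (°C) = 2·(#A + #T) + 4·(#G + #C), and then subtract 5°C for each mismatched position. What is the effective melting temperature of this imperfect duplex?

Primer base counts: A=3, T=4, G=5, C=6 → A+T=7, G+C=11
Perfect-match Tm = 2(7) + 4(11) = 14 + 44 = 58°C
Mismatches (positions where the bases are not complementary): 4 (at positions 1, 2, 7, 8)
Effective Tm = 58 − 4×5 = 58 − 20 = 38°C

38°C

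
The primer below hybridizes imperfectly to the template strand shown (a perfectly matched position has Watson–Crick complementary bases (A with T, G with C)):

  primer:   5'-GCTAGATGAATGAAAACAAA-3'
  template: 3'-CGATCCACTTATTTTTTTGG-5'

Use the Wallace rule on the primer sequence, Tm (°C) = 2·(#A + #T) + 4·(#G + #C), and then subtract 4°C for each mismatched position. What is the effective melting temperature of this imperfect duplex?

Primer base counts: A=11, T=3, G=4, C=2 → A+T=14, G+C=6
Perfect-match Tm = 2(14) + 4(6) = 28 + 24 = 52°C
Mismatches (positions where the bases are not complementary): 5 (at positions 6, 12, 17, 19, 20)
Effective Tm = 52 − 5×4 = 52 − 20 = 32°C

32°C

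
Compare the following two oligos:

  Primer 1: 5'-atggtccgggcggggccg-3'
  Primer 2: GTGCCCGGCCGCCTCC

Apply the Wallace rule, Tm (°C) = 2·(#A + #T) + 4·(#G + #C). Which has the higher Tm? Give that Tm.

Primer 1: A+T=3, G+C=15 → Tm = 2(3)+4(15) = 66°C
Primer 2: A+T=2, G+C=14 → Tm = 2(2)+4(14) = 60°C
66°C vs 60°C → primer 1 is higher.

Primer 1, 66°C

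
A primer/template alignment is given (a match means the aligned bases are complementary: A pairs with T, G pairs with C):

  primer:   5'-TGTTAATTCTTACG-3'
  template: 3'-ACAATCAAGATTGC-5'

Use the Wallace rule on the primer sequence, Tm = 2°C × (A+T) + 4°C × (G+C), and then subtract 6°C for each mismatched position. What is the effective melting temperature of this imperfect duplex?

24°C

Primer base counts: A=3, T=7, G=2, C=2 → A+T=10, G+C=4
Perfect-match Tm = 2(10) + 4(4) = 20 + 16 = 36°C
Mismatches (positions where the bases are not complementary): 2 (at positions 6, 11)
Effective Tm = 36 − 2×6 = 36 − 12 = 24°C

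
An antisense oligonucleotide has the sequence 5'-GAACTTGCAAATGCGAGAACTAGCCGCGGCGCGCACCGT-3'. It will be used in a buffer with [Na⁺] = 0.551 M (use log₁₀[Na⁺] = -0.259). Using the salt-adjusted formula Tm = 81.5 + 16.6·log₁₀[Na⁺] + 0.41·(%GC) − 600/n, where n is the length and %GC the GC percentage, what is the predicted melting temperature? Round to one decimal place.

Length n = 39. Base counts: T=5, A=10, G=12, C=12
G+C = 24, so %GC = 24/39 × 100 = 61.538%
Salt term: 16.6 × (-0.259) = -4.299
GC term: 0.41 × 61.538 = 25.231; length term: −600/39 = −15.385
Tm = 81.5 + (-4.299) + 25.231 − 15.385 = 87.047 → 87.0°C

87.0°C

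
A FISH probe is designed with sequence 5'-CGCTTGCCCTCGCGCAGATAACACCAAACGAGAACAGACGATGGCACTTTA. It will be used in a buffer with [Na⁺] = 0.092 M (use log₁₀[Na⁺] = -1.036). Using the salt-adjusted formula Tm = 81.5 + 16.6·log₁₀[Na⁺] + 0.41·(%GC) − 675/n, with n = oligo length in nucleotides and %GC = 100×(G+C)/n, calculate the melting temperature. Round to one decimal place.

Length n = 51. C=16, T=8, A=16, G=11
G+C = 27, so %GC = 27/51 × 100 = 52.941%
Salt term: 16.6 × (-1.036) = -17.198
GC term: 0.41 × 52.941 = 21.706; length term: −675/51 = −13.235
Tm = 81.5 + (-17.198) + 21.706 − 13.235 = 72.773 → 72.8°C

72.8°C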